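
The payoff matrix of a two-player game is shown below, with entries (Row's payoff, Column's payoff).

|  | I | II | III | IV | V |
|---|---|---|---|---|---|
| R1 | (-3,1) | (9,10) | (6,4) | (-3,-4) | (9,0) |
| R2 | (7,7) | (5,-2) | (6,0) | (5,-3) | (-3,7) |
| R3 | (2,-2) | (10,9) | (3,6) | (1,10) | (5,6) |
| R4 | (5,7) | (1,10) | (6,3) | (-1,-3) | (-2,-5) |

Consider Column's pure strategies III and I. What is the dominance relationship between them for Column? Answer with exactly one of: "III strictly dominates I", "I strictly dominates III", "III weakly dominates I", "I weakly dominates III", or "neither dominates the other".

neither dominates the other

Compare III to I across every action of Row: R1: 4>1, R2: 0<7, R3: 6>-2, R4: 3<7.
III does better at R1, R3 but worse at R2, R4; neither strategy dominates the other.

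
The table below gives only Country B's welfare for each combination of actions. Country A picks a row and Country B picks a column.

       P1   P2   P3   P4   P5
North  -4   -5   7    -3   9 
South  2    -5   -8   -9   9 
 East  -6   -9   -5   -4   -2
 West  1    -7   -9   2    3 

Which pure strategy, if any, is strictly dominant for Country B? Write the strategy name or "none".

P5

P5 vs P1: North: 9>-4, South: 9>2, East: -2>-6, West: 3>1.
P5 vs P2: North: 9>-5, South: 9>-5, East: -2>-9, West: 3>-7.
P5 vs P3: North: 9>7, South: 9>-8, East: -2>-5, West: 3>-9.
P5 vs P4: North: 9>-3, South: 9>-9, East: -2>-4, West: 3>2.
P5 strictly beats every other strategy against every opponent action, so it is strictly dominant.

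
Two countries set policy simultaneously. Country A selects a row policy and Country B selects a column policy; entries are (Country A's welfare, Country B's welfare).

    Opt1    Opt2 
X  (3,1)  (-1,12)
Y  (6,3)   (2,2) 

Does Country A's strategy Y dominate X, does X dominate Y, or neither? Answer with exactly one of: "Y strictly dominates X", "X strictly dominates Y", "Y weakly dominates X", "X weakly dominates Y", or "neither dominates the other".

Y strictly dominates X

Compare Y to X across each opponent action: Opt1: 6>3, Opt2: 2>-1.
Every comparison favours Y, so Y strictly dominates X.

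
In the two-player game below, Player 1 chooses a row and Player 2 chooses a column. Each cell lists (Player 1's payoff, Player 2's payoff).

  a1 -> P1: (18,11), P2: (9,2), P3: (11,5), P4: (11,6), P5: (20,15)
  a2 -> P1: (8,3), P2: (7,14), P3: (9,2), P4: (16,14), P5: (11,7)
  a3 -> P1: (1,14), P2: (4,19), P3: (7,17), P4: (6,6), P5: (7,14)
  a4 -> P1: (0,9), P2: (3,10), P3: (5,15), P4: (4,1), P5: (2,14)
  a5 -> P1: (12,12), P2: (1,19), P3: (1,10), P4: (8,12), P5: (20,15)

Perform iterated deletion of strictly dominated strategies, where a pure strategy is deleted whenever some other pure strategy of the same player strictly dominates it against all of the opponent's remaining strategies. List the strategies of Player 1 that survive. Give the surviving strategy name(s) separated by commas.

a1, a2, a5

Player 1's strategy a3 is strictly dominated by a1 (P1: 18>1, P2: 9>4, P3: 11>7, P4: 11>6, P5: 20>7) and is removed.
For Player 1, a1 strictly dominates a4 on the remaining columns (P1: 18>0, P2: 9>3, P3: 11>5, P4: 11>4, P5: 20>2); eliminate a4.
For Player 2, P5 strictly dominates P1 on the remaining rows (a1: 15>11, a2: 7>3, a5: 15>12); eliminate P1.
For Player 2, P4 strictly dominates P3 on the remaining rows (a1: 6>5, a2: 14>2, a5: 12>10); eliminate P3.
Among the remaining strategies, none is strictly dominated by another pure strategy of the same player, so the elimination stops.
Surviving strategies — Player 1: {a1, a2, a5}; Player 2: {P2, P4, P5}.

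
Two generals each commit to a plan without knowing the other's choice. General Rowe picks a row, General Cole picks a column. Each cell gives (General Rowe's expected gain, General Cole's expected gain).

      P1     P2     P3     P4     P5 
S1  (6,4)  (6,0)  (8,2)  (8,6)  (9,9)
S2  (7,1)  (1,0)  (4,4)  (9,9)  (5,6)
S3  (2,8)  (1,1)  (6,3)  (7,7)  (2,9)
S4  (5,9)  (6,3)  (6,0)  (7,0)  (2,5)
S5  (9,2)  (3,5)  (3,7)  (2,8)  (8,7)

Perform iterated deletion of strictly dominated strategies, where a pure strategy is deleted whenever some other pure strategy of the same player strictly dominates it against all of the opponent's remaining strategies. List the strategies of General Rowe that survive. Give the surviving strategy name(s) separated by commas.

S1, S2

Row S3 is eliminated: S1 beats it against every remaining column (P1: 6>2, P2: 6>1, P3: 8>6, P4: 8>7, P5: 9>2).
Column P2 is eliminated: P5 beats it against every remaining row (S1: 9>0, S2: 6>0, S4: 5>3, S5: 7>5).
For General Rowe, S1 strictly dominates S4 on the remaining columns (P1: 6>5, P3: 8>6, P4: 8>7, P5: 9>2); eliminate S4.
General Cole's strategy P1 is strictly dominated by P4 (S1: 6>4, S2: 9>1, S5: 8>2) and is removed.
Row S5 is eliminated: S1 beats it against every remaining column (P3: 8>3, P4: 8>2, P5: 9>8).
General Cole's strategy P3 is strictly dominated by P4 (S1: 6>2, S2: 9>4) and is removed.
Among the remaining strategies, none is strictly dominated by another pure strategy of the same player, so the elimination stops.
Surviving strategies — General Rowe: {S1, S2}; General Cole: {P4, P5}.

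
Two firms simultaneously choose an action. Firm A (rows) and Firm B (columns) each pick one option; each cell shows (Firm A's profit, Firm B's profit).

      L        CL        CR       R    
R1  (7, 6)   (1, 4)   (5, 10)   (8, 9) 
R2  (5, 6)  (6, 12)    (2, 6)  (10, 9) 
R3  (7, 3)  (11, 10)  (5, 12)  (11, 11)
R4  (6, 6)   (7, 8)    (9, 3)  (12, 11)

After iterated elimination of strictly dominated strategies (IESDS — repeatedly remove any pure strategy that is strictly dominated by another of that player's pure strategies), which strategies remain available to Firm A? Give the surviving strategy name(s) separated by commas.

R4

Row R2 is eliminated: R3 beats it against every remaining column (L: 7>5, CL: 11>6, CR: 5>2, R: 11>10).
Firm B's strategy L is strictly dominated by R (R1: 9>6, R3: 11>3, R4: 11>6) and is removed.
Firm A's strategy R1 is strictly dominated by R4 (CL: 7>1, CR: 9>5, R: 12>8) and is removed.
Firm B's strategy CL is strictly dominated by R (R3: 11>10, R4: 11>8) and is removed.
For Firm A, R4 strictly dominates R3 on the remaining columns (CR: 9>5, R: 12>11); eliminate R3.
Firm B's strategy CR is strictly dominated by R (R4: 11>3) and is removed.
Among the remaining strategies, none is strictly dominated by another pure strategy of the same player, so the elimination stops.
Surviving strategies — Firm A: {R4}; Firm B: {R}.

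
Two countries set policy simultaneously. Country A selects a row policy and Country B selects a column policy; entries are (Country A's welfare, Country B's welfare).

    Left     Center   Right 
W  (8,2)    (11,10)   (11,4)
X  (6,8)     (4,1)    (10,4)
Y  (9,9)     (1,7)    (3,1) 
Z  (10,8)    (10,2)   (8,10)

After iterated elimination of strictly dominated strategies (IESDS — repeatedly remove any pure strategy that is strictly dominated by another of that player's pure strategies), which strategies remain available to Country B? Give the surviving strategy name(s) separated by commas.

Center

Row X is eliminated: W beats it against every remaining column (Left: 8>6, Center: 11>4, Right: 11>10).
For Country A, Z strictly dominates Y on the remaining columns (Left: 10>9, Center: 10>1, Right: 8>3); eliminate Y.
Country B's strategy Left is strictly dominated by Right (W: 4>2, Z: 10>8) and is removed.
Row Z is eliminated: W beats it against every remaining column (Center: 11>10, Right: 11>8).
Country B's strategy Right is strictly dominated by Center (W: 10>4) and is removed.
Among the remaining strategies, none is strictly dominated by another pure strategy of the same player, so the elimination stops.
Surviving strategies — Country A: {W}; Country B: {Center}.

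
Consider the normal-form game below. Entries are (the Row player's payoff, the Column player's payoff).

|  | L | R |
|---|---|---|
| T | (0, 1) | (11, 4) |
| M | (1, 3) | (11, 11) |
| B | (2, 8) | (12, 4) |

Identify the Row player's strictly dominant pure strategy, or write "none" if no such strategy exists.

B vs T: L: 2>0, R: 12>11.
B vs M: L: 2>1, R: 12>11.
B strictly beats every other strategy against every opponent action, so it is strictly dominant.

B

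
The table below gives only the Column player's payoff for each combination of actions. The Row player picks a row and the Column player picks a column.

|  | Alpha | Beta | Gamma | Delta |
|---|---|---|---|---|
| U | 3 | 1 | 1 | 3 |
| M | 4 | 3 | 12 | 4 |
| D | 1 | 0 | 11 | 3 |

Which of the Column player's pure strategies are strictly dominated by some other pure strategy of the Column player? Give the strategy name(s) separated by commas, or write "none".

Alpha is not dominated — it holds its own against Beta at U (3>1); Gamma at U (3>1); Delta at U (3=3).
Beta is strictly dominated by Alpha (U: 3>1, M: 4>3, D: 1>0).
Gamma: no other strategy beats it everywhere (Alpha at M (12>4); Beta at U (1=1); Delta at M (12>4)).
Nothing dominates Delta: Alpha at U (3=3); Beta at U (3>1); Gamma at U (3>1).

Beta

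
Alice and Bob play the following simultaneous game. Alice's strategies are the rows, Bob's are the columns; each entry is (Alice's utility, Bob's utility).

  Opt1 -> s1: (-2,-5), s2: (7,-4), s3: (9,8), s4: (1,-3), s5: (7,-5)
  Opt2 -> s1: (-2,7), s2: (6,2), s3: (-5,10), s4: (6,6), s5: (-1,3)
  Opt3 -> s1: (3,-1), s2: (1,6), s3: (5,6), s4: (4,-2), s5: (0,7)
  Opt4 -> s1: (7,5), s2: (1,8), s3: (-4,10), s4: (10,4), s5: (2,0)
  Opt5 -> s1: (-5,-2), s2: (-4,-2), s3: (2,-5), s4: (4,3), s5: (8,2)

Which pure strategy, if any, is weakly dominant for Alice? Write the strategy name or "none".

none

Opt1 fails to dominate Opt2 at s4 (1<6).
Opt2 fails to dominate Opt1 at s2 (6<7).
Opt3 fails to dominate Opt1 at s2 (1<7).
Opt4 fails to dominate Opt1 at s2 (1<7).
Opt5 fails to dominate Opt1 at s1 (-5<-2).
No single strategy dominates all the others.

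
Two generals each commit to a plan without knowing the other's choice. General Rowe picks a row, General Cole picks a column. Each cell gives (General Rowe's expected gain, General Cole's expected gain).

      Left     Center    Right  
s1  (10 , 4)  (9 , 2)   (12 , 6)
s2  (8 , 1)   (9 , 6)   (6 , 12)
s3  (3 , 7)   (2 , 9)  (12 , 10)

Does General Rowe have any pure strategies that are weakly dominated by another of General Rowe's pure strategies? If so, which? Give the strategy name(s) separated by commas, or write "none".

s2, s3

s1 is not dominated — it holds its own against s2 at Left (10>8); s3 at Left (10>3).
s2 is weakly dominated by s1 (Left: 10>8, Center: 9=9, Right: 12>6).
s1 weakly dominates s3 — Left: 10>3, Center: 9>2, Right: 12=12.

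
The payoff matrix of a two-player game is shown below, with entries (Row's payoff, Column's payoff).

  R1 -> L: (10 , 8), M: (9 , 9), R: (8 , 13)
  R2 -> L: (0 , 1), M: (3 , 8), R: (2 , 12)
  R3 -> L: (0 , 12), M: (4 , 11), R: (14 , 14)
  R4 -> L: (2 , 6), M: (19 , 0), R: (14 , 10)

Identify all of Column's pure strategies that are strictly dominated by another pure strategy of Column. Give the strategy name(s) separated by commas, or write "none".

L is strictly dominated by R (R1: 13>8, R2: 12>1, R3: 14>12, R4: 10>6).
M: dominated, since R does at least as well everywhere (R1: 13>9, R2: 12>8, R3: 14>11, R4: 10>0).
Nothing dominates R: L at R1 (13>8); M at R1 (13>9).

L, M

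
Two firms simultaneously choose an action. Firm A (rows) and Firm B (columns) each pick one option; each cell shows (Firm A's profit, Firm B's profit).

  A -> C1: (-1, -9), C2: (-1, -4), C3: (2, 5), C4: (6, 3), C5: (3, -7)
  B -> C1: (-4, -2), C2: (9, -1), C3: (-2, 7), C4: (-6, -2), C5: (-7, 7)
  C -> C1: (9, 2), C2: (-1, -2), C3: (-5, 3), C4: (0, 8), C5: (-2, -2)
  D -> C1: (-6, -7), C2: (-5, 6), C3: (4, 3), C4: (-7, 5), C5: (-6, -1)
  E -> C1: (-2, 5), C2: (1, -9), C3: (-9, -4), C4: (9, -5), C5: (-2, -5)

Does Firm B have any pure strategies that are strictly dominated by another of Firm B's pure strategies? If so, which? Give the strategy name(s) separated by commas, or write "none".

none

C1: no other strategy beats it everywhere (C2 at C (2>-2); C3 at E (5>-4); C4 at B (-2=-2); C5 at C (2>-2)).
C2: no other strategy beats it everywhere (C1 at A (-4>-9); C3 at D (6>3); C4 at B (-1>-2); C5 at A (-4>-7)).
C3 is not dominated — it holds its own against C1 at A (5>-9); C2 at A (5>-4); C4 at A (5>3); C5 at A (5>-7).
Nothing dominates C4: C1 at A (3>-9); C2 at A (3>-4); C3 at C (8>3); C5 at A (3>-7).
C5: no other strategy beats it everywhere (C1 at A (-7>-9); C2 at B (7>-1); C3 at B (7=7); C4 at B (7>-2)).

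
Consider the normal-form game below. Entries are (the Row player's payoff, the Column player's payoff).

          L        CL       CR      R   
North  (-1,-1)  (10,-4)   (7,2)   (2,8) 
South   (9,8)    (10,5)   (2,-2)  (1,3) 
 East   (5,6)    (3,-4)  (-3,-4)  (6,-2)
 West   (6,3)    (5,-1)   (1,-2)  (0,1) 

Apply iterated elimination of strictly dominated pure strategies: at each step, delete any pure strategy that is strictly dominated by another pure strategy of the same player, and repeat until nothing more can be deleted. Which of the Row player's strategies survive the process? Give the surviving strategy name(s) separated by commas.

For the Row player, South strictly dominates West on the remaining columns (L: 9>6, CL: 10>5, CR: 2>1, R: 1>0); eliminate West.
For the Column player, L strictly dominates CL on the remaining rows (North: -1>-4, South: 8>5, East: 6>-4); eliminate CL.
Column CR is eliminated: R beats it against every remaining row (North: 8>2, South: 3>-2, East: -2>-4).
Row North is eliminated: East beats it against every remaining column (L: 5>-1, R: 6>2).
The Column player's strategy R is strictly dominated by L (South: 8>3, East: 6>-2) and is removed.
Row East is eliminated: South beats it against every remaining column (L: 9>5).
Among the remaining strategies, none is strictly dominated by another pure strategy of the same player, so the elimination stops.
Surviving strategies — the Row player: {South}; the Column player: {L}.

South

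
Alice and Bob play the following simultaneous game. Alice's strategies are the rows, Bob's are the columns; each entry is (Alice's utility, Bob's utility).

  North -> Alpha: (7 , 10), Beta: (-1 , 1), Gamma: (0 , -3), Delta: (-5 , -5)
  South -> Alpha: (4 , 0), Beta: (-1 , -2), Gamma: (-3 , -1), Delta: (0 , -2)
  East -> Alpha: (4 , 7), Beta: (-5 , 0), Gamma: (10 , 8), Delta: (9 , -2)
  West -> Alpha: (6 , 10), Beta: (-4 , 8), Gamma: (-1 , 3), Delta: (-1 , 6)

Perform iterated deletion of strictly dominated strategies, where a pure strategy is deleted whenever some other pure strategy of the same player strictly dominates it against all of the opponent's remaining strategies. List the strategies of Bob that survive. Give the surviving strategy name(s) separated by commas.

Alpha, Gamma

Bob's strategy Beta is strictly dominated by Alpha (North: 10>1, South: 0>-2, East: 7>0, West: 10>8) and is removed.
Bob's strategy Delta is strictly dominated by Alpha (North: 10>-5, South: 0>-2, East: 7>-2, West: 10>6) and is removed.
Row South is eliminated: North beats it against every remaining column (Alpha: 7>4, Gamma: 0>-3).
Alice's strategy West is strictly dominated by North (Alpha: 7>6, Gamma: 0>-1) and is removed.
Among the remaining strategies, none is strictly dominated by another pure strategy of the same player, so the elimination stops.
Surviving strategies — Alice: {North, East}; Bob: {Alpha, Gamma}.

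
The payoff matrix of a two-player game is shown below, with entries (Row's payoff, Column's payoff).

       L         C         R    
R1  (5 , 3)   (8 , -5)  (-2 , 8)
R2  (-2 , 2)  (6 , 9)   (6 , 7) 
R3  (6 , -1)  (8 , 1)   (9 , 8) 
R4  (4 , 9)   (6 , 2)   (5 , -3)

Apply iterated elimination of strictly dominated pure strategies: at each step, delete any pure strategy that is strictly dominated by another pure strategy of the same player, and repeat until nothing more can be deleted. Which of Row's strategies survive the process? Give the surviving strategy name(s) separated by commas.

R3

Row's strategy R2 is strictly dominated by R3 (L: 6>-2, C: 8>6, R: 9>6) and is removed.
Row's strategy R4 is strictly dominated by R3 (L: 6>4, C: 8>6, R: 9>5) and is removed.
Column L is eliminated: R beats it against every remaining row (R1: 8>3, R3: 8>-1).
For Column, R strictly dominates C on the remaining rows (R1: 8>-5, R3: 8>1); eliminate C.
Row R1 is eliminated: R3 beats it against every remaining column (R: 9>-2).
Among the remaining strategies, none is strictly dominated by another pure strategy of the same player, so the elimination stops.
Surviving strategies — Row: {R3}; Column: {R}.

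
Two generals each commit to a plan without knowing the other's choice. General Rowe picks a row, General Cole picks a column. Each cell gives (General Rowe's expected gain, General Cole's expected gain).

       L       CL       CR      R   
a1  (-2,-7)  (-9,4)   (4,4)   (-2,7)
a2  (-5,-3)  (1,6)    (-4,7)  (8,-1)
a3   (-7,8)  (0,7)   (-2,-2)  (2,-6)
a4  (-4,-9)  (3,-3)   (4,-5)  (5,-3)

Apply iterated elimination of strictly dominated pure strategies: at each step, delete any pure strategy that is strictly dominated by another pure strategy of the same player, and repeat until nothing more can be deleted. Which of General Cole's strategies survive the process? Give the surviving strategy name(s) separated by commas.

For General Rowe, a4 strictly dominates a3 on the remaining columns (L: -4>-7, CL: 3>0, CR: 4>-2, R: 5>2); eliminate a3.
Column L is eliminated: CL beats it against every remaining row (a1: 4>-7, a2: 6>-3, a4: -3>-9).
Among the remaining strategies, none is strictly dominated by another pure strategy of the same player, so the elimination stops.
Surviving strategies — General Rowe: {a1, a2, a4}; General Cole: {CL, CR, R}.

CL, CR, R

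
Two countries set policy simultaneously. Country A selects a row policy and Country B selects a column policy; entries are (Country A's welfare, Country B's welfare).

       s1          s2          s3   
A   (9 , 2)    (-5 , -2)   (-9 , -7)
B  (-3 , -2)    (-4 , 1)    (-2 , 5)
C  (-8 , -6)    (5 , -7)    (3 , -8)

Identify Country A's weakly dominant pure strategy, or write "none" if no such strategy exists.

none

A fails to dominate B at s2 (-5<-4).
B fails to dominate A at s1 (-3<9).
C fails to dominate A at s1 (-8<9).
No single strategy dominates all the others.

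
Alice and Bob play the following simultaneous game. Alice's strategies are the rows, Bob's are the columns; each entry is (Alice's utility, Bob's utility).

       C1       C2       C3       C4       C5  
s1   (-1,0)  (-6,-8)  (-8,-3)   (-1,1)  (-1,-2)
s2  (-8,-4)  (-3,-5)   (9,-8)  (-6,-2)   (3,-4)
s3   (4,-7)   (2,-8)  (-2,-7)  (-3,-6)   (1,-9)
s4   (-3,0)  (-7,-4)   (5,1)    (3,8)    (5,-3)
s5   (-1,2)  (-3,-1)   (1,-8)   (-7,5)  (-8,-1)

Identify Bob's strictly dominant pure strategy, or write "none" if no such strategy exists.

C4 vs C1: s1: 1>0, s2: -2>-4, s3: -6>-7, s4: 8>0, s5: 5>2.
C4 vs C2: s1: 1>-8, s2: -2>-5, s3: -6>-8, s4: 8>-4, s5: 5>-1.
C4 vs C3: s1: 1>-3, s2: -2>-8, s3: -6>-7, s4: 8>1, s5: 5>-8.
C4 vs C5: s1: 1>-2, s2: -2>-4, s3: -6>-9, s4: 8>-3, s5: 5>-1.
C4 strictly beats every other strategy against every opponent action, so it is strictly dominant.

C4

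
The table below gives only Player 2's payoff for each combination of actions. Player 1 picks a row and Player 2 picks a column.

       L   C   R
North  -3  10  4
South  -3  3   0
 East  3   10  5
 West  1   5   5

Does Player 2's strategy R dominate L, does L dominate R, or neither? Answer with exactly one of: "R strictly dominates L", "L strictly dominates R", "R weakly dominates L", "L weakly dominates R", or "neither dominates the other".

R's payoffs vs L's, by Player 1's action — North: 4>-3, South: 0>-3, East: 5>3, West: 5>1.
R gives a strictly higher payoff against every action of Player 1, so R strictly dominates L.

R strictly dominates L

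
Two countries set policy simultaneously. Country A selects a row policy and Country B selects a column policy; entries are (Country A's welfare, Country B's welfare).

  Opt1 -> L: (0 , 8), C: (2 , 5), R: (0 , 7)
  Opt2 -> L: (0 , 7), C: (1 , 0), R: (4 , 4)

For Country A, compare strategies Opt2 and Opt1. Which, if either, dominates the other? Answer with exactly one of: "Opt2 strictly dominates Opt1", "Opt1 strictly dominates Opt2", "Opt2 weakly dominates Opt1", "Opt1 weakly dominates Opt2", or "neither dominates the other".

Opt2's payoffs vs Opt1's, by Country B's action — L: 0=0, C: 1<2, R: 4>0.
Opt2 does better at R but worse at C; neither strategy dominates the other.

neither dominates the other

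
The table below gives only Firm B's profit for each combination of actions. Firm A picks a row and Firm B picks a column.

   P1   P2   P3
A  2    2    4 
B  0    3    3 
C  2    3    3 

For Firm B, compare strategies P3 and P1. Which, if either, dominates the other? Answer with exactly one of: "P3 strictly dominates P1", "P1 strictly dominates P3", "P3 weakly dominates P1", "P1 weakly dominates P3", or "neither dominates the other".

P3 strictly dominates P1

Compare P3 to P1 across each choice by Firm A: A: 4>2, B: 3>0, C: 3>2.
P3 gives a strictly higher payoff against each choice by Firm A, so P3 strictly dominates P1.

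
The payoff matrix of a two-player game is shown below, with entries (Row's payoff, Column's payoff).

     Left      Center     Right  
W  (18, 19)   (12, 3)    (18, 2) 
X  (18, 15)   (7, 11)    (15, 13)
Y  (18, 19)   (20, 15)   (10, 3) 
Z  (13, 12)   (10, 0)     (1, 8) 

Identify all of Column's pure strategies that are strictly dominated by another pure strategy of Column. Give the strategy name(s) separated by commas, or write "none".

Center, Right

Nothing dominates Left: Center at W (19>3); Right at W (19>2).
Left strictly dominates Center — W: 19>3, X: 15>11, Y: 19>15, Z: 12>0.
Right: dominated, since Left does at least as well everywhere (W: 19>2, X: 15>13, Y: 19>3, Z: 12>8).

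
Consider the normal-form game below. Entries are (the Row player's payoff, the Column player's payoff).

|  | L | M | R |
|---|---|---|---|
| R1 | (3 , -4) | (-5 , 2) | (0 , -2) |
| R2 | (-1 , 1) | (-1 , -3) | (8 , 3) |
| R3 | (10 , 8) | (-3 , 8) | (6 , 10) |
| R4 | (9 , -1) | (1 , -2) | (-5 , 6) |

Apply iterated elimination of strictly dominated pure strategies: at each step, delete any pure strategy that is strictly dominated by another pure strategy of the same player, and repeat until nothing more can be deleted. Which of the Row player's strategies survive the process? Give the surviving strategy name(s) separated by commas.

For the Row player, R3 strictly dominates R1 on the remaining columns (L: 10>3, M: -3>-5, R: 6>0); eliminate R1.
Column L is eliminated: R beats it against every remaining row (R2: 3>1, R3: 10>8, R4: 6>-1).
The Row player's strategy R3 is strictly dominated by R2 (M: -1>-3, R: 8>6) and is removed.
For the Column player, R strictly dominates M on the remaining rows (R2: 3>-3, R4: 6>-2); eliminate M.
For the Row player, R2 strictly dominates R4 on the remaining columns (R: 8>-5); eliminate R4.
Among the remaining strategies, none is strictly dominated by another pure strategy of the same player, so the elimination stops.
Surviving strategies — the Row player: {R2}; the Column player: {R}.

R2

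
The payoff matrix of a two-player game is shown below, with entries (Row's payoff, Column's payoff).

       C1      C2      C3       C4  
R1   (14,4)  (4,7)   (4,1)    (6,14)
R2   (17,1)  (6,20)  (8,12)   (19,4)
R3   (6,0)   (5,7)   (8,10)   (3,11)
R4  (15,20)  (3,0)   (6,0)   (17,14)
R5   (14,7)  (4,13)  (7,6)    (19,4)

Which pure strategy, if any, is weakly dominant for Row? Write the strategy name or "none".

R2

R2 vs R1: C1: 17>14, C2: 6>4, C3: 8>4, C4: 19>6.
R2 vs R3: C1: 17>6, C2: 6>5, C3: 8=8, C4: 19>3.
R2 vs R4: C1: 17>15, C2: 6>3, C3: 8>6, C4: 19>17.
R2 vs R5: C1: 17>14, C2: 6>4, C3: 8>7, C4: 19=19.
R2 is at least as good as every other strategy against every opponent action, so it is weakly dominant.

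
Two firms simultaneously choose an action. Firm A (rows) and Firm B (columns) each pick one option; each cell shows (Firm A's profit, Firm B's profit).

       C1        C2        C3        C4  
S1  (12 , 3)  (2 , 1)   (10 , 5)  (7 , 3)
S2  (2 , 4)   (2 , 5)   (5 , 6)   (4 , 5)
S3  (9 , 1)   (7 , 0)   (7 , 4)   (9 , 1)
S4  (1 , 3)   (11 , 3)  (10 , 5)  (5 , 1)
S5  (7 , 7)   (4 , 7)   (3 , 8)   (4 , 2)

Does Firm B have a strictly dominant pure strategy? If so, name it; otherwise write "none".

C3 vs C1: S1: 5>3, S2: 6>4, S3: 4>1, S4: 5>3, S5: 8>7.
C3 vs C2: S1: 5>1, S2: 6>5, S3: 4>0, S4: 5>3, S5: 8>7.
C3 vs C4: S1: 5>3, S2: 6>5, S3: 4>1, S4: 5>1, S5: 8>2.
C3 strictly beats every other strategy against every opponent action, so it is strictly dominant.

C3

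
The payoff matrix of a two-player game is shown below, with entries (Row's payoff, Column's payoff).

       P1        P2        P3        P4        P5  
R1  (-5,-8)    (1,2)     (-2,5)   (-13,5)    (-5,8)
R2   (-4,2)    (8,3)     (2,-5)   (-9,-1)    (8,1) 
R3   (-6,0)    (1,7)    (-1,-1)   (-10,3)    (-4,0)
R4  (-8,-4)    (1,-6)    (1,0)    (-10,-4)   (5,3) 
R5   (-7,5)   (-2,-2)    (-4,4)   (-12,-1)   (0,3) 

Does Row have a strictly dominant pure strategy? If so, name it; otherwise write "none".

R2 vs R1: P1: -4>-5, P2: 8>1, P3: 2>-2, P4: -9>-13, P5: 8>-5.
R2 vs R3: P1: -4>-6, P2: 8>1, P3: 2>-1, P4: -9>-10, P5: 8>-4.
R2 vs R4: P1: -4>-8, P2: 8>1, P3: 2>1, P4: -9>-10, P5: 8>5.
R2 vs R5: P1: -4>-7, P2: 8>-2, P3: 2>-4, P4: -9>-12, P5: 8>0.
R2 strictly beats every other strategy against every opponent action, so it is strictly dominant.

R2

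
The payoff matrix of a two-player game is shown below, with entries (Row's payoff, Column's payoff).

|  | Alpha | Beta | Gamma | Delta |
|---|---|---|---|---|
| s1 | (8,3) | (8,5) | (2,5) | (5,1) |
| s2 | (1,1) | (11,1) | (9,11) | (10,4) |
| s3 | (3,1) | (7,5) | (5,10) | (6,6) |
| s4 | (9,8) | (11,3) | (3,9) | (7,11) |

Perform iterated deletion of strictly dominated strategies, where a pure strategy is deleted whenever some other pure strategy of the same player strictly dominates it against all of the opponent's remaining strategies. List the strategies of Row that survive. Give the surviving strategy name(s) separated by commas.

s2

Row's strategy s1 is strictly dominated by s4 (Alpha: 9>8, Beta: 11>8, Gamma: 3>2, Delta: 7>5) and is removed.
Column Alpha is eliminated: Gamma beats it against every remaining row (s2: 11>1, s3: 10>1, s4: 9>8).
For Row, s2 strictly dominates s3 on the remaining columns (Beta: 11>7, Gamma: 9>5, Delta: 10>6); eliminate s3.
For Column, Gamma strictly dominates Beta on the remaining rows (s2: 11>1, s4: 9>3); eliminate Beta.
For Row, s2 strictly dominates s4 on the remaining columns (Gamma: 9>3, Delta: 10>7); eliminate s4.
Column's strategy Delta is strictly dominated by Gamma (s2: 11>4) and is removed.
Among the remaining strategies, none is strictly dominated by another pure strategy of the same player, so the elimination stops.
Surviving strategies — Row: {s2}; Column: {Gamma}.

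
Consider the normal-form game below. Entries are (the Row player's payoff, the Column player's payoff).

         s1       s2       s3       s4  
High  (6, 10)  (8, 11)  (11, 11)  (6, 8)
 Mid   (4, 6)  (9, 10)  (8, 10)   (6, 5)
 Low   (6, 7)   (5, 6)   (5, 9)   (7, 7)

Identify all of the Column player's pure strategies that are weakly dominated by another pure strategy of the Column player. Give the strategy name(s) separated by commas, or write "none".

s1, s2, s4

s1 is weakly dominated by s3 (High: 11>10, Mid: 10>6, Low: 9>7).
s3 weakly dominates s2 — High: 11=11, Mid: 10=10, Low: 9>6.
s3: no other strategy beats it everywhere (s1 at High (11>10); s2 at Low (9>6); s4 at High (11>8)).
s1 weakly dominates s4 — High: 10>8, Mid: 6>5, Low: 7=7.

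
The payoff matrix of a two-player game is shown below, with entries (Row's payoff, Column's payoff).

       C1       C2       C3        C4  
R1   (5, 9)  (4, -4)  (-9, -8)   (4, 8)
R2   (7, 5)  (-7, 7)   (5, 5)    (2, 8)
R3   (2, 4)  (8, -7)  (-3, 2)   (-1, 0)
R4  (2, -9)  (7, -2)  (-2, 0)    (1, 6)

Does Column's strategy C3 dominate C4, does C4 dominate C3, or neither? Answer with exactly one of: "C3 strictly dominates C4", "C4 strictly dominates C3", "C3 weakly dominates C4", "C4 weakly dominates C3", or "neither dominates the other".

Compare C3 to C4 across every action of Row: R1: -8<8, R2: 5<8, R3: 2>0, R4: 0<6.
C3 does better at R3 but worse at R1, R2, R4; neither strategy dominates the other.

neither dominates the other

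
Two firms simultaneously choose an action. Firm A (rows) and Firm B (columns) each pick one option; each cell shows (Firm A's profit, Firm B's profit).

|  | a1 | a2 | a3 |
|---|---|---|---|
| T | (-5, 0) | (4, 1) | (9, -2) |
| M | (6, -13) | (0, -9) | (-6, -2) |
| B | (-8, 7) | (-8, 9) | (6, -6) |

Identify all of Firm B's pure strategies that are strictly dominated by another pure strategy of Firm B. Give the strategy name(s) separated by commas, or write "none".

a2 strictly dominates a1 — T: 1>0, M: -9>-13, B: 9>7.
Nothing dominates a2: a1 at T (1>0); a3 at T (1>-2).
a3 is not dominated — it holds its own against a1 at M (-2>-13); a2 at M (-2>-9).

a1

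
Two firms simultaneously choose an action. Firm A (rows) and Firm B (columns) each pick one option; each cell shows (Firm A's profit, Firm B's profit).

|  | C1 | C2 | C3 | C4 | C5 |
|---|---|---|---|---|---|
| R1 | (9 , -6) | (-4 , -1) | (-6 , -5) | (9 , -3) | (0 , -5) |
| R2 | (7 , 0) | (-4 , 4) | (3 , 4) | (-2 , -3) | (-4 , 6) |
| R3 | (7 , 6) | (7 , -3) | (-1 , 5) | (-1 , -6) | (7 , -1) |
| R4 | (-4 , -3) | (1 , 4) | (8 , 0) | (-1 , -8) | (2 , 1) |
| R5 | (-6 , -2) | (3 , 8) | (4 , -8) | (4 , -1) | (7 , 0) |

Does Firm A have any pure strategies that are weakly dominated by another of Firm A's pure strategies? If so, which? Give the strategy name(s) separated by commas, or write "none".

R1: no other strategy beats it everywhere (R2 at C1 (9>7); R3 at C1 (9>7); R4 at C1 (9>-4); R5 at C1 (9>-6)).
R2: no other strategy beats it everywhere (R1 at C3 (3>-6); R3 at C3 (3>-1); R4 at C1 (7>-4); R5 at C1 (7>-6)).
R3: no other strategy beats it everywhere (R1 at C2 (7>-4); R2 at C2 (7>-4); R4 at C1 (7>-4); R5 at C1 (7>-6)).
Nothing dominates R4: R1 at C2 (1>-4); R2 at C2 (1>-4); R3 at C3 (8>-1); R5 at C1 (-4>-6).
R5 is not dominated — it holds its own against R1 at C2 (3>-4); R2 at C2 (3>-4); R3 at C3 (4>-1); R4 at C2 (3>1).

none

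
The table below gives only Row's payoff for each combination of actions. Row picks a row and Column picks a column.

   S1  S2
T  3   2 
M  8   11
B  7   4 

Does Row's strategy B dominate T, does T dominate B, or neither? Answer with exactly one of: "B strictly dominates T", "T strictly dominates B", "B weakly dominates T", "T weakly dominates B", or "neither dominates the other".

B strictly dominates T

Compare B to T across every action of Column: S1: 7>3, S2: 4>2.
B gives a strictly higher payoff against every action of Column, so B strictly dominates T.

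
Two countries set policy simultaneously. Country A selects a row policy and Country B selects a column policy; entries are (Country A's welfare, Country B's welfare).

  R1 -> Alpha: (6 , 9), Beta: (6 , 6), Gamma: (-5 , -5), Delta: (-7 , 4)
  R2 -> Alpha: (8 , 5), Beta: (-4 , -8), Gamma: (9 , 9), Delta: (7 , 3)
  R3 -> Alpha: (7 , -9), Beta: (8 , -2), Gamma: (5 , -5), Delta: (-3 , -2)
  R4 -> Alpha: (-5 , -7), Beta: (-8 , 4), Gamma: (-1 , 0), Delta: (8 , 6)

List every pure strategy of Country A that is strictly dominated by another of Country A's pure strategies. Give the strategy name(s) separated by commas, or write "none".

R1 is strictly dominated by R3 (Alpha: 7>6, Beta: 8>6, Gamma: 5>-5, Delta: -3>-7).
Nothing dominates R2: R1 at Alpha (8>6); R3 at Alpha (8>7); R4 at Alpha (8>-5).
R3 is not dominated — it holds its own against R1 at Alpha (7>6); R2 at Beta (8>-4); R4 at Alpha (7>-5).
R4 is not dominated — it holds its own against R1 at Gamma (-1>-5); R2 at Delta (8>7); R3 at Delta (8>-3).

R1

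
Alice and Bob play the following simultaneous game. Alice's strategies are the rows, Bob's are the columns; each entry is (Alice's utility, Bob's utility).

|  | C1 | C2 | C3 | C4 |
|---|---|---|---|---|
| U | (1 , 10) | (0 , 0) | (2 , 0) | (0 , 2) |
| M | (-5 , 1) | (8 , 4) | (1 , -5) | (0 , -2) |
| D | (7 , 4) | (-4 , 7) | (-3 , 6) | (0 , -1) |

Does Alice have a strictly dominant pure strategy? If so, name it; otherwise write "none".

U fails to dominate M at C2 (0<8).
M fails to dominate U at C1 (-5<1).
D fails to dominate U at C2 (-4<0).
No single strategy dominates all the others.

none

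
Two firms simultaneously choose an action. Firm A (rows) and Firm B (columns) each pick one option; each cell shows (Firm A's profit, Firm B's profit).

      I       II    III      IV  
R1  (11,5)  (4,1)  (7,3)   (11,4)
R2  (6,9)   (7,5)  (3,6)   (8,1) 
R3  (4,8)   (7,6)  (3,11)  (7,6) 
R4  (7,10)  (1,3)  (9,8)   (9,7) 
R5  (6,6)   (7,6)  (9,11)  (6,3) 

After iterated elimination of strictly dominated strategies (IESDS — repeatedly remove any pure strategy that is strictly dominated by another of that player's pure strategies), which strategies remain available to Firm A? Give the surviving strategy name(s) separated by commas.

For Firm B, III strictly dominates II on the remaining rows (R1: 3>1, R2: 6>5, R3: 11>6, R4: 8>3, R5: 11>6); eliminate II.
For Firm A, R1 strictly dominates R2 on the remaining columns (I: 11>6, III: 7>3, IV: 11>8); eliminate R2.
Row R3 is eliminated: R1 beats it against every remaining column (I: 11>4, III: 7>3, IV: 11>7).
Firm B's strategy IV is strictly dominated by I (R1: 5>4, R4: 10>7, R5: 6>3) and is removed.
Among the remaining strategies, none is strictly dominated by another pure strategy of the same player, so the elimination stops.
Surviving strategies — Firm A: {R1, R4, R5}; Firm B: {I, III}.

R1, R4, R5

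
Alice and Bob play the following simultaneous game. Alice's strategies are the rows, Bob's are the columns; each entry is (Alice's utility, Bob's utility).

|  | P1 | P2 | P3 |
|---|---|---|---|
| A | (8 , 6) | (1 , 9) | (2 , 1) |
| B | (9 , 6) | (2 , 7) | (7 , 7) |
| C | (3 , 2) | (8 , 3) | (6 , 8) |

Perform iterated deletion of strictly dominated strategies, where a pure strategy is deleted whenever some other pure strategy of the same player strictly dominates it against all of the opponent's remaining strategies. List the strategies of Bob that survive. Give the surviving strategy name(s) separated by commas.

P2, P3

Row A is eliminated: B beats it against every remaining column (P1: 9>8, P2: 2>1, P3: 7>2).
Column P1 is eliminated: P2 beats it against every remaining row (B: 7>6, C: 3>2).
Among the remaining strategies, none is strictly dominated by another pure strategy of the same player, so the elimination stops.
Surviving strategies — Alice: {B, C}; Bob: {P2, P3}.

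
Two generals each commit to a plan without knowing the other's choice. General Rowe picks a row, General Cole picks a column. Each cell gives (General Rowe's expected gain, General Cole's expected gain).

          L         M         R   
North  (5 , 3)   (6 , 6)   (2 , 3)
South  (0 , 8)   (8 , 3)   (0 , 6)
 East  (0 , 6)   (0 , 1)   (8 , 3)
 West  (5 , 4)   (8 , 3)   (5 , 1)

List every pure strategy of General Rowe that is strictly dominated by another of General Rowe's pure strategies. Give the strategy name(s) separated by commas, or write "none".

none

North is not dominated — it holds its own against South at L (5>0); East at L (5>0); West at L (5=5).
South: no other strategy beats it everywhere (North at M (8>6); East at L (0=0); West at M (8=8)).
Nothing dominates East: North at R (8>2); South at L (0=0); West at R (8>5).
West is not dominated — it holds its own against North at L (5=5); South at L (5>0); East at L (5>0).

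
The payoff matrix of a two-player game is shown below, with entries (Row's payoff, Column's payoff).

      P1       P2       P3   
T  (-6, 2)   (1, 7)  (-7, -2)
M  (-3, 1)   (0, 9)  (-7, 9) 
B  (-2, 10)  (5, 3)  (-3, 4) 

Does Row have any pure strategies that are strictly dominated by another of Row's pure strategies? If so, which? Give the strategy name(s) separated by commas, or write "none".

T: dominated, since B does at least as well everywhere (P1: -2>-6, P2: 5>1, P3: -3>-7).
M: dominated, since B does at least as well everywhere (P1: -2>-3, P2: 5>0, P3: -3>-7).
B: no other strategy beats it everywhere (T at P1 (-2>-6); M at P1 (-2>-3)).

T, M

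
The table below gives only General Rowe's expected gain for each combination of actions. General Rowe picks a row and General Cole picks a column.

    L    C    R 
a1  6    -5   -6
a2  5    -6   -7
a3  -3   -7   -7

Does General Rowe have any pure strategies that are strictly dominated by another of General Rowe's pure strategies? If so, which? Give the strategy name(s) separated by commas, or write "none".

a2, a3

Nothing dominates a1: a2 at L (6>5); a3 at L (6>-3).
a2: dominated, since a1 does at least as well everywhere (L: 6>5, C: -5>-6, R: -6>-7).
a3 is strictly dominated by a1 (L: 6>-3, C: -5>-7, R: -6>-7).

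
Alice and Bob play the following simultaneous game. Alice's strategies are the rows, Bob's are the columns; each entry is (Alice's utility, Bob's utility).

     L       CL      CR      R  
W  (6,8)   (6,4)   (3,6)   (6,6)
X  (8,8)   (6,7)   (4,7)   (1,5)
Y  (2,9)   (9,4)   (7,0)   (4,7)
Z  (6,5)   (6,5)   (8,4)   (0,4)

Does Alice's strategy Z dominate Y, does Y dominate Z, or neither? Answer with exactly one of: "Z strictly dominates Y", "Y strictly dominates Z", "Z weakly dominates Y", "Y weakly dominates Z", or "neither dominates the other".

Z's payoffs vs Y's, by Bob's action — L: 6>2, CL: 6<9, CR: 8>7, R: 0<4.
Z does better at L, CR but worse at CL, R; neither strategy dominates the other.

neither dominates the other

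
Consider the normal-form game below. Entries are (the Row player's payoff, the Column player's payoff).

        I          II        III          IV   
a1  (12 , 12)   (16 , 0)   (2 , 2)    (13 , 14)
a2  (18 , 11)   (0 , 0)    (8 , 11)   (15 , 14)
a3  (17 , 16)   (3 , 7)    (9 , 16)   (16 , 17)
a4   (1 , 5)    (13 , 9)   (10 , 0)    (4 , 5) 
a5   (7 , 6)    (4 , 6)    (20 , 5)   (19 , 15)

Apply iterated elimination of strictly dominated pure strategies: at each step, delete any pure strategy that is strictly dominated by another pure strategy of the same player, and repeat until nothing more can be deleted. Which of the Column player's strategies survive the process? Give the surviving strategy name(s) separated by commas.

The Column player's strategy III is strictly dominated by IV (a1: 14>2, a2: 14>11, a3: 17>16, a4: 5>0, a5: 15>5) and is removed.
The Row player's strategy a4 is strictly dominated by a1 (I: 12>1, II: 16>13, IV: 13>4) and is removed.
The Column player's strategy I is strictly dominated by IV (a1: 14>12, a2: 14>11, a3: 17>16, a5: 15>6) and is removed.
For the Row player, a3 strictly dominates a2 on the remaining columns (II: 3>0, IV: 16>15); eliminate a2.
Row a3 is eliminated: a5 beats it against every remaining column (II: 4>3, IV: 19>16).
For the Column player, IV strictly dominates II on the remaining rows (a1: 14>0, a5: 15>6); eliminate II.
For the Row player, a5 strictly dominates a1 on the remaining columns (IV: 19>13); eliminate a1.
Among the remaining strategies, none is strictly dominated by another pure strategy of the same player, so the elimination stops.
Surviving strategies — the Row player: {a5}; the Column player: {IV}.

IV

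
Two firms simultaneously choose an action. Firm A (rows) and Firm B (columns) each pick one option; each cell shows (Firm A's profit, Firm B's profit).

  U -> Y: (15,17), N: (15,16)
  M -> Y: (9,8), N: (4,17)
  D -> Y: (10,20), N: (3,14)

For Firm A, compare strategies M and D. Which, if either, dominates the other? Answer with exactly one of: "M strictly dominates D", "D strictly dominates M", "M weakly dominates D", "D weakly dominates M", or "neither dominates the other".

Compare M to D across every action of Firm B: Y: 9<10, N: 4>3.
M does better at N but worse at Y; neither strategy dominates the other.

neither dominates the other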